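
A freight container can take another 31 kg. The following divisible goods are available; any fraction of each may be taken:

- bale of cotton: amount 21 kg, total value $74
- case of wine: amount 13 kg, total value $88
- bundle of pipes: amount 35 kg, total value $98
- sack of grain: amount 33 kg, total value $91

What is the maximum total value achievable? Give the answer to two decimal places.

Take in order of value per unit:
- case of wine (88/13 per unit): all 13 → value 88, running total 88.00
- bale of cotton (74/21 per unit): 18 of 21 → value 18×74/21 = 63.4286, running total 151.43
Total 151.43.

151.43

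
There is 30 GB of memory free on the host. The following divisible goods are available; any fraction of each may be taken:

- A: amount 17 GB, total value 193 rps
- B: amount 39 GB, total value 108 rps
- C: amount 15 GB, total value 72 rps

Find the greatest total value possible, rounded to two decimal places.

Take in order of value per unit:
- A (193/17 per unit): all 17 → value 193, running total 193.00
- C (72/15 per unit): 13 of 15 → value 13×72/15 = 62.4000, running total 255.40
Total 255.40.

255.40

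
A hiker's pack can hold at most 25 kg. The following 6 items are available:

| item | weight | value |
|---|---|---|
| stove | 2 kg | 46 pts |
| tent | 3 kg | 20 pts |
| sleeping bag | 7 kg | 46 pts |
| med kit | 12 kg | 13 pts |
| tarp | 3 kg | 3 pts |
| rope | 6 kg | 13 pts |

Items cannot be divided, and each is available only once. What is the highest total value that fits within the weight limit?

Check high-value combinations within 25 kg:
- stove+tent+sleeping bag+tarp+rope: weight 2+3+7+3+6=21, value 46+20+46+3+13=128
- stove+tent+sleeping bag+rope: weight 2+3+7+6=18, value 46+20+46+13=125
- stove+tent+sleeping bag+med kit: weight 2+3+7+12=24, value 46+20+46+13=125
- stove+tent+sleeping bag+tarp: weight 2+3+7+3=15, value 46+20+46+3=115
- stove+tent+sleeping bag: weight 2+3+7=12, value 46+20+46=112
Best: 128 pts.

128 pts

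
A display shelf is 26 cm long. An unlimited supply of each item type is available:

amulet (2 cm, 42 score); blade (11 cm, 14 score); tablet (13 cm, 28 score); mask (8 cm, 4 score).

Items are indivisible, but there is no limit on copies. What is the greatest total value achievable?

546 score

Best value-per-unit is amulet at 42/2, and filling with it alone uses length 13×2=26. No mix of the others beats 13×42 = 546.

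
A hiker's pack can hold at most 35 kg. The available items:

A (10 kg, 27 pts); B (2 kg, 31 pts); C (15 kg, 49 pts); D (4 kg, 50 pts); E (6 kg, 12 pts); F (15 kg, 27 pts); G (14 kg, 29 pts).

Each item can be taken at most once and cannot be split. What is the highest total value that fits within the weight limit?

Check high-value combinations within 35 kg:
- B+C+D+G: weight 2+15+4+14=35, value 31+49+50+29=159
- A+B+C+D: weight 10+2+15+4=31, value 27+31+49+50=157
- B+C+D+E: weight 2+15+4+6=27, value 31+49+50+12=142
- A+C+D+E: weight 10+15+4+6=35, value 27+49+50+12=138
Best: 159 pts.

159 pts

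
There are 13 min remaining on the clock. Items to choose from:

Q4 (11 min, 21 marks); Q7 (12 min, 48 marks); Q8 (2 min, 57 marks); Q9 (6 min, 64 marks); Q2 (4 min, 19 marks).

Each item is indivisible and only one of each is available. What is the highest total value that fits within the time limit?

Check high-value combinations within 13 min:
- Q8+Q9+Q2: time 2+6+4=12, value 57+64+19=140
- Q8+Q9: time 2+6=8, value 57+64=121
- Q9+Q2: time 6+4=10, value 64+19=83
- Q4+Q8: time 11+2=13, value 21+57=78
- Q8+Q2: time 2+4=6, value 57+19=76
Best: 140 marks.

140 marks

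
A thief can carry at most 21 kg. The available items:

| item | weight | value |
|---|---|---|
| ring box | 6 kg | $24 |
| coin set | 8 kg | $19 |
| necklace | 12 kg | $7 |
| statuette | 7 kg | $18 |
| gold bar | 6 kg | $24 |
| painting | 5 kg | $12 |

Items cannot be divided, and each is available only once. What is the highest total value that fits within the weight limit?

Check high-value combinations within 21 kg:
- ring box+coin set+gold bar: weight 6+8+6=20, value 24+19+24=67
- ring box+statuette+gold bar: weight 6+7+6=19, value 24+18+24=66
- ring box+coin set+statuette: weight 6+8+7=21, value 24+19+18=61
- coin set+statuette+gold bar: weight 8+7+6=21, value 19+18+24=61
- ring box+gold bar+painting: weight 6+6+5=17, value 24+24+12=60
Best: $67.

$67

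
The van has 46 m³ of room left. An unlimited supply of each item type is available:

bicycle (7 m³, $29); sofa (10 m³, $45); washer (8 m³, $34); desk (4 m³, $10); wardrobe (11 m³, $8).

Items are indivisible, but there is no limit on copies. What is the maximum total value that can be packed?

$203

Best value-per-unit is sofa at 45/10; filling with it alone gives 4×45 = 180.
Optimal mix: 3×sofa + 2×washer → volume 46, value 203.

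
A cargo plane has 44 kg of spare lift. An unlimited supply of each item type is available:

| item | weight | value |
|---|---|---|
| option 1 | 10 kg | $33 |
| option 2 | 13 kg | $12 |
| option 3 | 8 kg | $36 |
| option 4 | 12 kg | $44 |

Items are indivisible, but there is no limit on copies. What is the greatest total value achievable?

Best value-per-unit is option 3 at 36/8; filling with it alone gives 5×36 = 180.
Optimal mix: 4×option 3 + 1×option 4 → weight 44, value 188.

$188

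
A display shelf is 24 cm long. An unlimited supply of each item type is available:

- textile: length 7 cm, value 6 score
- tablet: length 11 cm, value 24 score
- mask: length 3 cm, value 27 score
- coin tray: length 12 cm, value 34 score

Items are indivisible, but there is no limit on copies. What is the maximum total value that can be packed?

Best value-per-unit is mask at 27/3, and filling with it alone uses length 8×3=24. No mix of the others beats 8×27 = 216.

216 score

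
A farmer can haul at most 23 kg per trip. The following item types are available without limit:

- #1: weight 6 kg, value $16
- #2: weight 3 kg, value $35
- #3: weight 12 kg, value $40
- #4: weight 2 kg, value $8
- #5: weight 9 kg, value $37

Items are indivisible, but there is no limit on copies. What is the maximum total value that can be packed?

Best value-per-unit is #2 at 35/3; filling with it alone gives 7×35 = 245.
Optimal mix: 7×#2 + 1×#4 → weight 23, value 253.

$253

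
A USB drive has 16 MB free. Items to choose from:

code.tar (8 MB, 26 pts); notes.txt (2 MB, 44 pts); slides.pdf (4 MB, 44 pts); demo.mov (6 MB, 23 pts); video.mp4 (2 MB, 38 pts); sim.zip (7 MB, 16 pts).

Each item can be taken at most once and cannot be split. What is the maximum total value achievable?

152 pts

This is a 0/1 knapsack; check combinations near the capacity.
- code.tar+notes.txt+slides.pdf+video.mp4: size 8+2+4+2=16, value 26+44+44+38=152
- notes.txt+slides.pdf+demo.mov+video.mp4: size 2+4+6+2=14, value 44+44+23+38=149
- notes.txt+slides.pdf+video.mp4+sim.zip: size 2+4+2+7=15, value 44+44+38+16=142
- notes.txt+slides.pdf+video.mp4: size 2+4+2=8, value 44+44+38=126
Best: 152 pts.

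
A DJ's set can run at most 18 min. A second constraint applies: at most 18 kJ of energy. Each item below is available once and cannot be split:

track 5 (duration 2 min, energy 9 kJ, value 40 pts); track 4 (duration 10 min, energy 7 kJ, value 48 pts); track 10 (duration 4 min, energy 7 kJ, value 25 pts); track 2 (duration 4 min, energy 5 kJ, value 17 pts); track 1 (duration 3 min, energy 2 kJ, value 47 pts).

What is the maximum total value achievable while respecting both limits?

135 pts

Feasible sets respecting both limits:
- track 5+track 4+track 1: duration 15, energy 18, value 135
- track 4+track 10+track 1: duration 17, energy 16, value 120
- track 5+track 10+track 1: duration 9, energy 18, value 112
- track 4+track 2+track 1: duration 17, energy 14, value 112
Best: 135 pts.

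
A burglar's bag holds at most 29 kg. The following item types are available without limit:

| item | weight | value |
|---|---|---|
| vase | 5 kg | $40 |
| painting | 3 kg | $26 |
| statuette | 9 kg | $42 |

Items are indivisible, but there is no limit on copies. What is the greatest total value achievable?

$248

Best value-per-unit is painting at 26/3; filling with it alone gives 9×26 = 234.
Optimal mix: 1×vase + 8×painting → weight 29, value 248.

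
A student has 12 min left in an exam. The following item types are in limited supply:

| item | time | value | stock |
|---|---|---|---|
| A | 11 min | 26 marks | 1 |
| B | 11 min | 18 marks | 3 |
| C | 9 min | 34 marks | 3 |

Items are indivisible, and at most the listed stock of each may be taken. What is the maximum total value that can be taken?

34 marks

Top feasible selections:
- 1×C: time 9, value 34
- 1×A: time 11, value 26
- 1×B: time 11, value 18
Best: 34 marks.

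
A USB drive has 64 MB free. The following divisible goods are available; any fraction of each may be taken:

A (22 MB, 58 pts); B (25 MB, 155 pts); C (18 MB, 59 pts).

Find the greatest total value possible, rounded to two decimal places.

Take in order of value per unit:
- B (155/25 per unit): all 25 → value 155, running total 155.00
- C (59/18 per unit): all 18 → value 59, running total 214.00
- A (58/22 per unit): 21 of 22 → value 21×58/22 = 55.3636, running total 269.36
Total 269.36.

269.36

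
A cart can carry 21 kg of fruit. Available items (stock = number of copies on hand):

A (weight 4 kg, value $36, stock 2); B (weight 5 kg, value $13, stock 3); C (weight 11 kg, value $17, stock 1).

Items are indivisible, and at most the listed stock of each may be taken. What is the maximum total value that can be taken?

Top feasible selections:
- 2×A + 2×B: weight 18, value 98
- 2×A + 1×C: weight 19, value 89
Best: $98.

$98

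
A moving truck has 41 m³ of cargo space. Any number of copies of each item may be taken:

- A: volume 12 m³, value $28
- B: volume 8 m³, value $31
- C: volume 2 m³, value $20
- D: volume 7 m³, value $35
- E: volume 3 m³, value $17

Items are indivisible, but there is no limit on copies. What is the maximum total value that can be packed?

$400

Best value-per-unit is C at 20/2, and filling with it alone uses volume 20×2=40. No mix of the others beats 20×20 = 400.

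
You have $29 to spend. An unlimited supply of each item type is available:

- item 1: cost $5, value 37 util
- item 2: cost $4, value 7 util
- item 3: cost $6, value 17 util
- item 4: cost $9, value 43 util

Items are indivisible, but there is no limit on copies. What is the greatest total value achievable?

Best value-per-unit is item 1 at 37/5; filling with it alone gives 5×37 = 185.
Optimal mix: 5×item 1 + 1×item 2 → cost 29, value 192.

192 util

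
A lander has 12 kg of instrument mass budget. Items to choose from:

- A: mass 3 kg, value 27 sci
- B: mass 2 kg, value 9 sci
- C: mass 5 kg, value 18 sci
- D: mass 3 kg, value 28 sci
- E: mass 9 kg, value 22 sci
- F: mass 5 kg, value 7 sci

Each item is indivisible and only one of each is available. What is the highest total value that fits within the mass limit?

Check high-value combinations within 12 kg:
- A+C+D: mass 3+5+3=11, value 27+18+28=73
- A+B+D: mass 3+2+3=8, value 27+9+28=64
- A+D+F: mass 3+3+5=11, value 27+28+7=62
- A+D: mass 3+3=6, value 27+28=55
- B+C+D: mass 2+5+3=10, value 9+18+28=55
Best: 73 sci.

73 sci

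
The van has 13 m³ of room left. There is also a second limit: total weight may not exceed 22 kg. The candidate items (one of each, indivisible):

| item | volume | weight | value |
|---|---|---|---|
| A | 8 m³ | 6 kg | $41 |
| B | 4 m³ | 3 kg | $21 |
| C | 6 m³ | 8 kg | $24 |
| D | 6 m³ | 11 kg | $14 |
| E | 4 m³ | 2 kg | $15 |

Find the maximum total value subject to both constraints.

$62

Feasible sets respecting both limits:
- A+B: volume 12, weight 9, value 62
- A+E: volume 12, weight 8, value 56
- B+C: volume 10, weight 11, value 45
Best: $62.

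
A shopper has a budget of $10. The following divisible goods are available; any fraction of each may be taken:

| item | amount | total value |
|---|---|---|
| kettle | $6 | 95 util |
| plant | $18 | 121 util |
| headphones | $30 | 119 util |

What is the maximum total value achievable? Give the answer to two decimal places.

Take in order of value per unit:
- kettle (95/6 per unit): all 6 → value 95, running total 95.00
- plant (121/18 per unit): 4 of 18 → value 4×121/18 = 26.8889, running total 121.89
Total 121.89.

121.89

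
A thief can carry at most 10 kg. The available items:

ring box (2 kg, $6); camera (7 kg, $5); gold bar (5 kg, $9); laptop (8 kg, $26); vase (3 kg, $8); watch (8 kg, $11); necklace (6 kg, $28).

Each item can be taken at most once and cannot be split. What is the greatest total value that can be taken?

$36

Check high-value combinations within 10 kg:
- vase+necklace: weight 3+6=9, value 8+28=36
- ring box+necklace: weight 2+6=8, value 6+28=34
- ring box+laptop: weight 2+8=10, value 6+26=32
Best: $36.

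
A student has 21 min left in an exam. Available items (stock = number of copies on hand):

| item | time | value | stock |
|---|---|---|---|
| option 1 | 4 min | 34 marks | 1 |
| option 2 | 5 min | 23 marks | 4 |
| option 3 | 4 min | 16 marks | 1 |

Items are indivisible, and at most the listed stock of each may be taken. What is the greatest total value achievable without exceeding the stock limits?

103 marks

Best selections within time 21 and stock limits:
- 1×option 1 + 3×option 2: time 19, value 103
- 1×option 1 + 2×option 2 + 1×option 3: time 18, value 96
- 4×option 2: time 20, value 92
Best: 103 marks.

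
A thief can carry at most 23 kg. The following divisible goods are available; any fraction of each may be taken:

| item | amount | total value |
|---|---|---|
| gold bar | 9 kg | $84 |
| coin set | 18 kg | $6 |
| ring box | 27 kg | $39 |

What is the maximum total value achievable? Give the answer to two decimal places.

104.22

Take in order of value per unit:
- gold bar (84/9 per unit): all 9 → value 84, running total 84.00
- ring box (39/27 per unit): 14 of 27 → value 14×39/27 = 20.2222, running total 104.22
Total 104.22.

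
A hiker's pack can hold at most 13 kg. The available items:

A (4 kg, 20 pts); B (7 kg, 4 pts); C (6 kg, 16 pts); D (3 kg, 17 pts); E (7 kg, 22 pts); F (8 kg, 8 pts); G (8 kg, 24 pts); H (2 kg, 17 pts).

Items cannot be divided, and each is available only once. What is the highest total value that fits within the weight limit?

59 pts

Check high-value combinations within 13 kg:
- A+E+H: weight 4+7+2=13, value 20+22+17=59
- D+G+H: weight 3+8+2=13, value 17+24+17=58
- D+E+H: weight 3+7+2=12, value 17+22+17=56
- A+D+H: weight 4+3+2=9, value 20+17+17=54
- A+C+H: weight 4+6+2=12, value 20+16+17=53
Best: 59 pts.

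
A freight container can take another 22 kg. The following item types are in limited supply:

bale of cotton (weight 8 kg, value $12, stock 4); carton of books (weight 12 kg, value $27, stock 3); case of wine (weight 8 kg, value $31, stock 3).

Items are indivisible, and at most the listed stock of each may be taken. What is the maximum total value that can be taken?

Best selections within weight 22 and stock limits:
- 2×case of wine: weight 16, value 62
- 1×carton of books + 1×case of wine: weight 20, value 58
- 1×bale of cotton + 1×case of wine: weight 16, value 43
- 1×bale of cotton + 1×carton of books: weight 20, value 39
Best: $62.

$62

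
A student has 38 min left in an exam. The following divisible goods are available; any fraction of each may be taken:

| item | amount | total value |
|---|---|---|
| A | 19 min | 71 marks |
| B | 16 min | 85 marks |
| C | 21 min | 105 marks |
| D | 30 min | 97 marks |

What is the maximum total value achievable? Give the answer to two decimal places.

Take in order of value per unit:
- B (85/16 per unit): all 16 → value 85, running total 85.00
- C (105/21 per unit): all 21 → value 105, running total 190.00
- A (71/19 per unit): 1 of 19 → value 1×71/19 = 3.7368, running total 193.74
Total 193.74.

193.74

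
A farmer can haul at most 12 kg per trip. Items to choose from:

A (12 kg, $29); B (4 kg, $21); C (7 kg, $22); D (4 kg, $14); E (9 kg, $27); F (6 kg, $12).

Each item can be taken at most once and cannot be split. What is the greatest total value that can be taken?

This is a 0/1 knapsack; check combinations near the capacity.
- B+C: weight 4+7=11, value 21+22=43
- C+D: weight 7+4=11, value 22+14=36
- B+D: weight 4+4=8, value 21+14=35
- B+F: weight 4+6=10, value 21+12=33
- A: weight 12, value 29
Best: $43.

$43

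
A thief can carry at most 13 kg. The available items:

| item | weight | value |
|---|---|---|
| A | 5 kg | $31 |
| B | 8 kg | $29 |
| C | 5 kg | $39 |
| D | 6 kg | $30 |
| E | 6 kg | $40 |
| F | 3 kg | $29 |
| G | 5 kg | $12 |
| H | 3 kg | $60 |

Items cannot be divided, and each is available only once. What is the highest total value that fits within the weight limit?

$130

This is a 0/1 knapsack; check combinations near the capacity.
- A+C+H: weight 5+5+3=13, value 31+39+60=130
- E+F+H: weight 6+3+3=12, value 40+29+60=129
- C+F+H: weight 5+3+3=11, value 39+29+60=128
Best: $130.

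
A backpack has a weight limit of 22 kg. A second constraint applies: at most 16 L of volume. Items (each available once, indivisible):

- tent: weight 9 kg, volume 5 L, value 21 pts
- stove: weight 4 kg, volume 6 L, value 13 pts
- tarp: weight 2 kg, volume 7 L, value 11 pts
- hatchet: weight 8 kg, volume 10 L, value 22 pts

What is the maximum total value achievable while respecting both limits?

Feasible sets respecting both limits:
- tent+hatchet: weight 17, volume 15, value 43
- stove+hatchet: weight 12, volume 16, value 35
- tent+stove: weight 13, volume 11, value 34
Best: 43 pts.

43 pts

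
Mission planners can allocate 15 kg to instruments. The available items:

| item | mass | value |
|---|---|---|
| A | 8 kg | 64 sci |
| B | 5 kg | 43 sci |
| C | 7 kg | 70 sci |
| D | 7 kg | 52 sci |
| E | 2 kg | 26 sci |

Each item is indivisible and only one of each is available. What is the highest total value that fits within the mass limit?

139 sci

Check high-value combinations within 15 kg:
- B+C+E: mass 5+7+2=14, value 43+70+26=139
- A+C: mass 8+7=15, value 64+70=134
- A+B+E: mass 8+5+2=15, value 64+43+26=133
- C+D: mass 7+7=14, value 70+52=122
- B+D+E: mass 5+7+2=14, value 43+52+26=121
Best: 139 sci.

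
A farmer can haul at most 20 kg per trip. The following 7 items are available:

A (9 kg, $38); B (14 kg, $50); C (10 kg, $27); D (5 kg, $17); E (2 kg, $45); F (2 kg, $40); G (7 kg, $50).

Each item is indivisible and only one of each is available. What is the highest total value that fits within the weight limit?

Check high-value combinations within 20 kg:
- A+E+F+G: weight 9+2+2+7=20, value 38+45+40+50=173
- D+E+F+G: weight 5+2+2+7=16, value 17+45+40+50=152
- A+D+E+F: weight 9+5+2+2=18, value 38+17+45+40=140
- E+F+G: weight 2+2+7=11, value 45+40+50=135
- B+E+F: weight 14+2+2=18, value 50+45+40=135
Best: $173.

$173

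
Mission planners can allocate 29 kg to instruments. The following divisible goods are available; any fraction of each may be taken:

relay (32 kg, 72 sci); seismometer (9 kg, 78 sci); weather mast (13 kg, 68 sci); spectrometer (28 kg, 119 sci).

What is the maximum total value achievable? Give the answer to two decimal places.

Take in order of value per unit:
- seismometer (78/9 per unit): all 9 → value 78, running total 78.00
- weather mast (68/13 per unit): all 13 → value 68, running total 146.00
- spectrometer (119/28 per unit): 7 of 28 → value 7×119/28 = 29.7500, running total 175.75
Total 175.75.

175.75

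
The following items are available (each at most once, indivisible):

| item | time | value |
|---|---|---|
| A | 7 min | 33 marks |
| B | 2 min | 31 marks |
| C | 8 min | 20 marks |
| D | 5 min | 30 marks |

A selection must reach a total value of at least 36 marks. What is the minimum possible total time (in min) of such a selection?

7

Subsets with value ≥ 36, sorted by total time:
- B+D: time 7, value 61
- A+B: time 9, value 64
- B+C: time 10, value 51
- A+D: time 12, value 63
Minimum time: 7 min.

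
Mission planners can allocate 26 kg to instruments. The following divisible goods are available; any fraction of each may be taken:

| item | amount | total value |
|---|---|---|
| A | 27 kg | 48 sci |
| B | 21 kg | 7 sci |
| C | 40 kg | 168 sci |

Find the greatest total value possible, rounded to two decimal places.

109.20

Take in order of value per unit:
- C (168/40 per unit): 26 of 40 → value 26×168/40 = 109.2000, running total 109.20
Total 109.20.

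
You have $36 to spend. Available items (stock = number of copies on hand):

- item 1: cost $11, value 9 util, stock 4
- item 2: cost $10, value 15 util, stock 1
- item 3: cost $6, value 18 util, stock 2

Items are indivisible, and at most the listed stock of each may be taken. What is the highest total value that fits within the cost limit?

60 util

Best selections within cost 36 and stock limits:
- 1×item 1 + 1×item 2 + 2×item 3: cost 33, value 60
- 2×item 1 + 2×item 3: cost 34, value 54
Best: 60 util.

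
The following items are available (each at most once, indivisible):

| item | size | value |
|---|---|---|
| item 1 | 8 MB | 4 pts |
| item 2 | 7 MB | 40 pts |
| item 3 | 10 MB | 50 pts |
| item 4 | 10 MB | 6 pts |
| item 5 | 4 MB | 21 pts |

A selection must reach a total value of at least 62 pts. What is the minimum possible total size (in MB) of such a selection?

Subsets with value ≥ 62, sorted by total size:
- item 3+item 5: size 14, value 71
- item 2+item 3: size 17, value 90
Minimum size: 14 MB.

14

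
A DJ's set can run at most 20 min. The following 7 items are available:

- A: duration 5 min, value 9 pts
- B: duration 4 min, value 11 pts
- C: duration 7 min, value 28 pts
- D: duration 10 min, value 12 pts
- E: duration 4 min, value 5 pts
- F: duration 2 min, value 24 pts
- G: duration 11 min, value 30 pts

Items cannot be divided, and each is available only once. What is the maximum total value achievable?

82 pts

Check high-value combinations within 20 min:
- C+F+G: duration 7+2+11=20, value 28+24+30=82
- A+B+C+F: duration 5+4+7+2=18, value 9+11+28+24=72
- B+C+E+F: duration 4+7+4+2=17, value 11+28+5+24=68
- A+C+E+F: duration 5+7+4+2=18, value 9+28+5+24=66
- B+F+G: duration 4+2+11=17, value 11+24+30=65
Best: 82 pts.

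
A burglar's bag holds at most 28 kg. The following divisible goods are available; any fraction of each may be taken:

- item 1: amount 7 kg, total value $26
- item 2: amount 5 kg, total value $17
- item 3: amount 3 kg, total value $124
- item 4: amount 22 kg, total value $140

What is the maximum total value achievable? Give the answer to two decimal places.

Take in order of value per unit:
- item 3 (124/3 per unit): all 3 → value 124, running total 124.00
- item 4 (140/22 per unit): all 22 → value 140, running total 264.00
- item 1 (26/7 per unit): 3 of 7 → value 3×26/7 = 11.1429, running total 275.14
Total 275.14.

275.14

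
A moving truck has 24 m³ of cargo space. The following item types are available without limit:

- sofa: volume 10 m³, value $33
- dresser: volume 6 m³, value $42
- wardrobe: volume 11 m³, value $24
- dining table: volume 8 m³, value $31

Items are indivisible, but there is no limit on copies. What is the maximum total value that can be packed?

Best value-per-unit is dresser at 42/6, and filling with it alone uses volume 4×6=24. No mix of the others beats 4×42 = 168.

$168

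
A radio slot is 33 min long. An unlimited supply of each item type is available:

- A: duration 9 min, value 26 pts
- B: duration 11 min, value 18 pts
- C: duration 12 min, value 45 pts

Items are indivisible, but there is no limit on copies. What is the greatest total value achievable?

Best value-per-unit is C at 45/12; filling with it alone gives 2×45 = 90.
Optimal mix: 1×A + 2×C → duration 33, value 116.

116 pts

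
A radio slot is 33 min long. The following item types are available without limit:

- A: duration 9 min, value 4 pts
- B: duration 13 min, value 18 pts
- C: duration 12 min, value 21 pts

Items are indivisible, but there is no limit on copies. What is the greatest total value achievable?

Best value-per-unit is C at 21/12; filling with it alone gives 2×21 = 42.
Optimal mix: 1×A + 2×C → duration 33, value 46.

46 pts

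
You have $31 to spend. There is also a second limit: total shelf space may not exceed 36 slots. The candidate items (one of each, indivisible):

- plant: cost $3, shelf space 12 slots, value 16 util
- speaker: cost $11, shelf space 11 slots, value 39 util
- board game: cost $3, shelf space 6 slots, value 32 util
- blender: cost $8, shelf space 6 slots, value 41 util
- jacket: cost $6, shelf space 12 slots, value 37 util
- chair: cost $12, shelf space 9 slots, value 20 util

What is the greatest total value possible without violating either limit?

149 util

Feasible sets respecting both limits:
- speaker+board game+blender+jacket: cost 28, shelf space 35, value 149
- board game+blender+jacket+chair: cost 29, shelf space 33, value 130
- plant+speaker+board game+blender: cost 25, shelf space 35, value 128
- plant+board game+blender+jacket: cost 20, shelf space 36, value 126
Best: 149 util.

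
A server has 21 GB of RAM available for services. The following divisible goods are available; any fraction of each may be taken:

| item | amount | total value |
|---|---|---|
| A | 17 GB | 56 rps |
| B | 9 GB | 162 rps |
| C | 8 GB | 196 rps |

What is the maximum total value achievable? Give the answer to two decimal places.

371.18

Take in order of value per unit:
- C (196/8 per unit): all 8 → value 196, running total 196.00
- B (162/9 per unit): all 9 → value 162, running total 358.00
- A (56/17 per unit): 4 of 17 → value 4×56/17 = 13.1765, running total 371.18
Total 371.18.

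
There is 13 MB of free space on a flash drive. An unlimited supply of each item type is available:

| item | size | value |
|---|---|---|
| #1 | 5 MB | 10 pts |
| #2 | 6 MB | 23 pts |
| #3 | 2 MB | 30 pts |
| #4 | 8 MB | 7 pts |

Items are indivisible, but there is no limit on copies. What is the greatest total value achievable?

Best value-per-unit is #3 at 30/2, and filling with it alone uses size 6×2=12. No mix of the others beats 6×30 = 180.

180 pts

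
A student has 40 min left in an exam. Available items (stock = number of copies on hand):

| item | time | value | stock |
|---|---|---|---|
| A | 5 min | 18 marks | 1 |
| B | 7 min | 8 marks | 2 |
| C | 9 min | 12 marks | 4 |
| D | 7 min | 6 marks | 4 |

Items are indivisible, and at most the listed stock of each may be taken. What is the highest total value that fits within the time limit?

Best selections within time 40 and stock limits:
- 1×A + 1×B + 3×C: time 39, value 62
- 1×A + 3×C + 1×D: time 39, value 60
Best: 62 marks.

62 marks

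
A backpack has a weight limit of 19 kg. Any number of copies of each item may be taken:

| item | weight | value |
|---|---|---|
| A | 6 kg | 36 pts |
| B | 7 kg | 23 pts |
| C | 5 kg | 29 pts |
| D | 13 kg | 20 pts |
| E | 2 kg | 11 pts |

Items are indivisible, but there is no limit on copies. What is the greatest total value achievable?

Best value-per-unit is A at 36/6; filling with it alone gives 3×36 = 108.
Optimal mix: 2×A + 1×C + 1×E → weight 19, value 112.

112 pts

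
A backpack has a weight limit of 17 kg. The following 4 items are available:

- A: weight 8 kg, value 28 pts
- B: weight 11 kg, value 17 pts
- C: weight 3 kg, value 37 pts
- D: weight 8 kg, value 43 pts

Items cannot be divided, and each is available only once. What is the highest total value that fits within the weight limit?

80 pts

Check high-value combinations within 17 kg:
- C+D: weight 3+8=11, value 37+43=80
- A+D: weight 8+8=16, value 28+43=71
- A+C: weight 8+3=11, value 28+37=65
Best: 80 pts.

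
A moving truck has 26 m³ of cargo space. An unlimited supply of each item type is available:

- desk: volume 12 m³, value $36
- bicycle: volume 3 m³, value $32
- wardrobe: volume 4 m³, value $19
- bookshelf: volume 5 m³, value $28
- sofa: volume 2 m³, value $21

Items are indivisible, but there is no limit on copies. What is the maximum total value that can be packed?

Best value-per-unit is bicycle at 32/3; filling with it alone gives 8×32 = 256.
Optimal mix: 8×bicycle + 1×sofa → volume 26, value 277.

$277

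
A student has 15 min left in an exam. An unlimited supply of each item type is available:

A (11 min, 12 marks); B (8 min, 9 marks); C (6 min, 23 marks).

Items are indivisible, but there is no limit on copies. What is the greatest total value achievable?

46 marks

Best value-per-unit is C at 23/6, and filling with it alone uses time 2×6=12. No mix of the others beats 2×23 = 46.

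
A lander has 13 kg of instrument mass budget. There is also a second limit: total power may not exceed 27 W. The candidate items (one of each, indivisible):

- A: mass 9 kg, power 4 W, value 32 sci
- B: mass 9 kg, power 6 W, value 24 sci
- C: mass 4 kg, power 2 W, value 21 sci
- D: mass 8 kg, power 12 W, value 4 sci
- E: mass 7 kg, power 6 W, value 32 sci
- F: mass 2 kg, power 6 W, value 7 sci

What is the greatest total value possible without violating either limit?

Feasible sets respecting both limits:
- C+E+F: mass 13, power 14, value 60
- A+C: mass 13, power 6, value 53
- C+E: mass 11, power 8, value 53
Best: 60 sci.

60 sci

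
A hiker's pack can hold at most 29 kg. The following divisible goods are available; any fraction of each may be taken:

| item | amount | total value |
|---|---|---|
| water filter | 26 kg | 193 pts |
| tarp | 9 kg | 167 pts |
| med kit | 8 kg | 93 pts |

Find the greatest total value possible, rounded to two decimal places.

349.08

Take in order of value per unit:
- tarp (167/9 per unit): all 9 → value 167, running total 167.00
- med kit (93/8 per unit): all 8 → value 93, running total 260.00
- water filter (193/26 per unit): 12 of 26 → value 12×193/26 = 89.0769, running total 349.08
Total 349.08.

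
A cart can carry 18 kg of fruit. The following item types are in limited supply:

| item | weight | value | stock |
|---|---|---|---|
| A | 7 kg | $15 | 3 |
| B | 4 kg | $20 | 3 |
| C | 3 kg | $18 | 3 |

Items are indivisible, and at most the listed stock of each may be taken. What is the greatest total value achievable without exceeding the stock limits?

$96

Best selections within weight 18 and stock limits:
- 3×B + 2×C: weight 18, value 96
- 2×B + 3×C: weight 17, value 94
- 3×B + 1×C: weight 15, value 78
Best: $96.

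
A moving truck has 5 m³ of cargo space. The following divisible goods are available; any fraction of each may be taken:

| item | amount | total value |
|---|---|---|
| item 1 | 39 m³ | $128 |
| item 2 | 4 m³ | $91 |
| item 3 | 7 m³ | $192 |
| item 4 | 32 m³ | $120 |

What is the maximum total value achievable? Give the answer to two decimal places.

137.14

Take in order of value per unit:
- item 3 (192/7 per unit): 5 of 7 → value 5×192/7 = 137.1429, running total 137.14
Total 137.14.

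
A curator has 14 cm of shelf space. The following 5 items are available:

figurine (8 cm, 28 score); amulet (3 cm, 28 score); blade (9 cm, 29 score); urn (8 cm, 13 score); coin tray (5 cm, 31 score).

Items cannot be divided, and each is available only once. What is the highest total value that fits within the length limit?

60 score

Check high-value combinations within 14 cm:
- blade+coin tray: length 9+5=14, value 29+31=60
- amulet+coin tray: length 3+5=8, value 28+31=59
- figurine+coin tray: length 8+5=13, value 28+31=59
- amulet+blade: length 3+9=12, value 28+29=57
- figurine+amulet: length 8+3=11, value 28+28=56
Best: 60 score.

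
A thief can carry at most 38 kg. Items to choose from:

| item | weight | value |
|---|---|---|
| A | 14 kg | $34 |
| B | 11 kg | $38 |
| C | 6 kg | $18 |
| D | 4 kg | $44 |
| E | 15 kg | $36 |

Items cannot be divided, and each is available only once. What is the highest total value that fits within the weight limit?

Check high-value combinations within 38 kg:
- B+C+D+E: weight 11+6+4+15=36, value 38+18+44+36=136
- A+B+C+D: weight 14+11+6+4=35, value 34+38+18+44=134
- B+D+E: weight 11+4+15=30, value 38+44+36=118
- A+B+D: weight 14+11+4=29, value 34+38+44=116
Best: $136.

$136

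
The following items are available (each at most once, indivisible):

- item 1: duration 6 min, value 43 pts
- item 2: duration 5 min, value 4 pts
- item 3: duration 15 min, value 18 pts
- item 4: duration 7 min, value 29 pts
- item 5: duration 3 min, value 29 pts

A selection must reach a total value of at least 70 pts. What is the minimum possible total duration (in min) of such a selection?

9

Subsets with value ≥ 70, sorted by total duration:
- item 1+item 5: duration 9, value 72
- item 1+item 4: duration 13, value 72
- item 1+item 2+item 5: duration 14, value 76
- item 1+item 4+item 5: duration 16, value 101
Minimum duration: 9 min.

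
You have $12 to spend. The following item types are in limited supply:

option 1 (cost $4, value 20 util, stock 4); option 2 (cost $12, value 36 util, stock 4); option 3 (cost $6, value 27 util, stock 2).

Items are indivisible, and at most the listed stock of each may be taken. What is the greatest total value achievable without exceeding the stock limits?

Top feasible selections:
- 3×option 1: cost 12, value 60
- 2×option 3: cost 12, value 54
- 1×option 1 + 1×option 3: cost 10, value 47
- 2×option 1: cost 8, value 40
Best: 60 util.

60 util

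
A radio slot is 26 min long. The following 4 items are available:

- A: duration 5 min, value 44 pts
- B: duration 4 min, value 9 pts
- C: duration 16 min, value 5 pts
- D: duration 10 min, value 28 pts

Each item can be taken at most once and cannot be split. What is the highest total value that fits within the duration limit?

81 pts

Check high-value combinations within 26 min:
- A+B+D: duration 5+4+10=19, value 44+9+28=81
- A+D: duration 5+10=15, value 44+28=72
- A+B+C: duration 5+4+16=25, value 44+9+5=58
- A+B: duration 5+4=9, value 44+9=53
Best: 81 pts.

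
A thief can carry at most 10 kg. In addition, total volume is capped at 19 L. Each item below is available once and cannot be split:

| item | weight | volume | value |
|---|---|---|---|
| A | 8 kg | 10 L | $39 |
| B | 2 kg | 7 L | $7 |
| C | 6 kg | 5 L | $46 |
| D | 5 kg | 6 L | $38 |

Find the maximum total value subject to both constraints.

Feasible sets respecting both limits:
- B+C: weight 8, volume 12, value 53
- A+B: weight 10, volume 17, value 46
- C: weight 6, volume 5, value 46
Best: $53.

$53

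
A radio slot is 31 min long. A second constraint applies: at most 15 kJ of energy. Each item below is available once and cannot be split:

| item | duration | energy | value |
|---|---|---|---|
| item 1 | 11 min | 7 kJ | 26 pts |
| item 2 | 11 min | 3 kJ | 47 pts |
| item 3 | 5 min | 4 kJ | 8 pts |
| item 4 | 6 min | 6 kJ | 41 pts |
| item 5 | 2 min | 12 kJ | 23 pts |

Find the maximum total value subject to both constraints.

96 pts

Feasible sets respecting both limits:
- item 2+item 3+item 4: duration 22, energy 13, value 96
- item 2+item 4: duration 17, energy 9, value 88
- item 1+item 2+item 3: duration 27, energy 14, value 81
- item 1+item 2: duration 22, energy 10, value 73
Best: 96 pts.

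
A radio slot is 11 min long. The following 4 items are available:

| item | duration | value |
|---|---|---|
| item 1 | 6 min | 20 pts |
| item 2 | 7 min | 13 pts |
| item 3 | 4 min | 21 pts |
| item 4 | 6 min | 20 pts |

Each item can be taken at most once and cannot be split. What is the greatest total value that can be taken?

41 pts

Check high-value combinations within 11 min:
- item 1+item 3: duration 6+4=10, value 20+21=41
- item 3+item 4: duration 4+6=10, value 21+20=41
- item 2+item 3: duration 7+4=11, value 13+21=34
- item 3: duration 4, value 21
Best: 41 pts.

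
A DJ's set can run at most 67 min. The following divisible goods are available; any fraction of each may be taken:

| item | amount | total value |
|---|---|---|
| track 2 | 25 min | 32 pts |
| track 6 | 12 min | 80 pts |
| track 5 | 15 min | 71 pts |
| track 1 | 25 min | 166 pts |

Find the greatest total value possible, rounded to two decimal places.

336.20

Take in order of value per unit:
- track 6 (80/12 per unit): all 12 → value 80, running total 80.00
- track 1 (166/25 per unit): all 25 → value 166, running total 246.00
- track 5 (71/15 per unit): all 15 → value 71, running total 317.00
- track 2 (32/25 per unit): 15 of 25 → value 15×32/25 = 19.2000, running total 336.20
Total 336.20.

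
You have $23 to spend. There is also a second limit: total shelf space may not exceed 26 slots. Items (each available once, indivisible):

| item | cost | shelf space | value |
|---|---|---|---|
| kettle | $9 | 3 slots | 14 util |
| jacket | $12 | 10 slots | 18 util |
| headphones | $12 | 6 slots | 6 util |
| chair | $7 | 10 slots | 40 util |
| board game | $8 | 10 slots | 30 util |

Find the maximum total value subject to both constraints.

70 util

Feasible sets respecting both limits:
- chair+board game: cost 15, shelf space 20, value 70
- jacket+chair: cost 19, shelf space 20, value 58
- kettle+chair: cost 16, shelf space 13, value 54
Best: 70 util.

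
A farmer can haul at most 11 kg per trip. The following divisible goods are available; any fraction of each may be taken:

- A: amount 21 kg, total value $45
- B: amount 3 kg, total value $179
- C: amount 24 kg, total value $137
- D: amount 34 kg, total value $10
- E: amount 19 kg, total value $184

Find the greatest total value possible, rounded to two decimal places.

Take in order of value per unit:
- B (179/3 per unit): all 3 → value 179, running total 179.00
- E (184/19 per unit): 8 of 19 → value 8×184/19 = 77.4737, running total 256.47
Total 256.47.

256.47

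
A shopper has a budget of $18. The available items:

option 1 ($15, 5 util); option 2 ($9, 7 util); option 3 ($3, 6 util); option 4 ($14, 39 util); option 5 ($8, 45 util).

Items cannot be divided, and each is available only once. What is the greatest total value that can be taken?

52 util

Check high-value combinations within $18:
- option 2+option 5: cost 9+8=17, value 7+45=52
- option 3+option 5: cost 3+8=11, value 6+45=51
- option 5: cost 8, value 45
- option 3+option 4: cost 3+14=17, value 6+39=45
- option 4: cost 14, value 39
Best: 52 util.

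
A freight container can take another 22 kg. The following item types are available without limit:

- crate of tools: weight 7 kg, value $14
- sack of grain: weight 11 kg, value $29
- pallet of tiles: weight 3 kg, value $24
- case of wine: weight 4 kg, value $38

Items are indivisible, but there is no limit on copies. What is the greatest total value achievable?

Best value-per-unit is case of wine at 38/4; filling with it alone gives 5×38 = 190.
Optimal mix: 2×pallet of tiles + 4×case of wine → weight 22, value 200.

$200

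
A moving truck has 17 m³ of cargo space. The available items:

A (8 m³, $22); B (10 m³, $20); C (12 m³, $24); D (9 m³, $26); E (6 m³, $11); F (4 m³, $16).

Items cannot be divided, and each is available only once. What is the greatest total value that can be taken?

Check high-value combinations within 17 m³:
- A+D: volume 8+9=17, value 22+26=48
- D+F: volume 9+4=13, value 26+16=42
- C+F: volume 12+4=16, value 24+16=40
Best: $48.

$48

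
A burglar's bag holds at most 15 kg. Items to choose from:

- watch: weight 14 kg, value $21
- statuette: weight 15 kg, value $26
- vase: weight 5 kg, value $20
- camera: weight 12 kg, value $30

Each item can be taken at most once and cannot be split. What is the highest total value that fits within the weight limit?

Check high-value combinations within 15 kg:
- camera: weight 12, value 30
- statuette: weight 15, value 26
- watch: weight 14, value 21
- vase: weight 5, value 20
Best: $30.

$30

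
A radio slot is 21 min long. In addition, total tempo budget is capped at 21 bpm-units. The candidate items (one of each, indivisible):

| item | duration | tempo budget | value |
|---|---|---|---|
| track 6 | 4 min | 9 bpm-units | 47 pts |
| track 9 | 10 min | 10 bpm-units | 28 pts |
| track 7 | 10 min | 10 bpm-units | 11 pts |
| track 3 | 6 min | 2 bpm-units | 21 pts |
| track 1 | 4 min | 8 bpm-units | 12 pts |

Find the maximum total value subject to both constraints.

Feasible sets respecting both limits:
- track 6+track 9+track 3: duration 20, tempo budget 21, value 96
- track 6+track 3+track 1: duration 14, tempo budget 19, value 80
- track 6+track 7+track 3: duration 20, tempo budget 21, value 79
Best: 96 pts.

96 pts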